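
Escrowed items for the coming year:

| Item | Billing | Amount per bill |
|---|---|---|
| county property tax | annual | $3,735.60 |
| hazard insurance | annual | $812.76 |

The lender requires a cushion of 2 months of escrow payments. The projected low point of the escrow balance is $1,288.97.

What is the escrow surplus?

County property tax — $3,735.60 per year
Hazard insurance — $812.76 per year
Yearly total = $4,548.36
Per month = $4,548.36 / 12 = $379.03
Required cushion = 2 × $379.03 = $758.06
Excess over cushion: $1,288.97 − $758.06 = $530.91

$530.91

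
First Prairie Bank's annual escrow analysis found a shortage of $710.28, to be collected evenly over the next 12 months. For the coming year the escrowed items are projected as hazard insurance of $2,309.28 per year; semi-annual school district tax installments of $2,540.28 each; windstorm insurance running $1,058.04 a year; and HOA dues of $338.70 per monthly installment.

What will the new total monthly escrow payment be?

Hazard insurance: $2,309.28 annually
School district tax: $2,540.28 × 2 = $5,080.56 annually
Windstorm insurance: $1,058.04 annually
HOA dues: $338.70 × 12 = $4,064.40 annually
Total per year = $2,309.28 + $5,080.56 + $1,058.04 + $4,064.40 = $12,512.28
Monthly = $12,512.28 ÷ 12 = $1,042.69
Shortage spread = $710.28 / 12 = $59.19/mo
Adjusted monthly = $1,042.69 + $59.19 = $1,101.88

$1,101.88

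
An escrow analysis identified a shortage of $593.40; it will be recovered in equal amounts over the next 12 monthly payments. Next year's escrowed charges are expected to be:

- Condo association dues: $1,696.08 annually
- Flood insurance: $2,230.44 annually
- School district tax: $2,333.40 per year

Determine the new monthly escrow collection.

Condo association dues — $1,696.08 per year
Flood insurance — $2,230.44 per year
School district tax — $2,333.40 per year
Yearly total = $6,259.92
Monthly = $6,259.92 / 12 = $521.66
Shortage per month = $593.40 / 12 = $49.45
Adjusted monthly = $521.66 + $49.45 = $571.11

$571.11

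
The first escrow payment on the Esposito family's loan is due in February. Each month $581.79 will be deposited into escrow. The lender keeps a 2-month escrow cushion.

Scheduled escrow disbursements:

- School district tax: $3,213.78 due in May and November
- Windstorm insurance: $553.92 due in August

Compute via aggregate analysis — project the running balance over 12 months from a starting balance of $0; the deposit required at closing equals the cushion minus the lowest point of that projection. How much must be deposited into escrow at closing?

$2,327.16

Cushion = 2 × $581.79 = $1,163.58
Trial balance (start $0, +$581.79 each month, − disbursements):
  Feb: +$581.79 → $581.79
  Mar: +$581.79 → $1,163.58
  Apr: +$581.79 → $1,745.37
  May: +$581.79 − $3,213.78 → -$886.62
  Jun: +$581.79 → -$304.83
  Jul: +$581.79 → $276.96
  Aug: +$581.79 − $553.92 → $304.83
  Sep: +$581.79 → $886.62
  Oct: +$581.79 → $1,468.41
  Nov: +$581.79 − $3,213.78 → -$1,163.58
  Dec: +$581.79 → -$581.79
  Jan: +$581.79 → $0.00
Lowest trial balance = -$1,163.58 (Nov)
Initial deposit = cushion − low point = $1,163.58 − (-$1,163.58) = $2,327.16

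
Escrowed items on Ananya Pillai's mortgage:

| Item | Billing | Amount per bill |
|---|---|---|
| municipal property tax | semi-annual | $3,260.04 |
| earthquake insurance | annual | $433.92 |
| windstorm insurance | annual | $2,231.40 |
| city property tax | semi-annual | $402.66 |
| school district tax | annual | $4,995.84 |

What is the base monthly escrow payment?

Municipal property tax = $3,260.04 × 2 = $6,520.08
Earthquake insurance = $433.92
Windstorm insurance = $2,231.40
City property tax = $402.66 × 2 = $805.32
School district tax = $4,995.84
Combined annual = $14,986.56
Monthly escrow = $14,986.56 ÷ 12 = $1,248.88

$1,248.88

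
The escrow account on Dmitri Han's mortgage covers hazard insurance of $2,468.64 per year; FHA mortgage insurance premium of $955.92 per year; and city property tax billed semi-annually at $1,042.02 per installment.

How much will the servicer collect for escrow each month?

Hazard insurance — $2,468.64/yr
FHA mortgage insurance premium — $955.92/yr
City property tax — $1,042.02 × 2 = $2,084.04/yr
Combined annual = $2,468.64 + $955.92 + $2,084.04 = $5,508.60
Base monthly escrow = $5,508.60 ÷ 12 = $459.05

$459.05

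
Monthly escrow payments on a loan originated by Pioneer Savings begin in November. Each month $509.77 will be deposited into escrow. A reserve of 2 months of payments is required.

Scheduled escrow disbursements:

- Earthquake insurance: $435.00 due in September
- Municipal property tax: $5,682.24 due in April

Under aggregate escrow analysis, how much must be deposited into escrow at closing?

$3,643.16

Cushion = 2 × $509.77 = $1,019.54
Trial balance (start $0, +$509.77 each month, − disbursements):
  Nov: +$509.77 → $509.77
  Dec: +$509.77 → $1,019.54
  Jan: +$509.77 → $1,529.31
  Feb: +$509.77 → $2,039.08
  Mar: +$509.77 → $2,548.85
  Apr: +$509.77 − $5,682.24 → -$2,623.62
  May: +$509.77 → -$2,113.85
  Jun: +$509.77 → -$1,604.08
  Jul: +$509.77 → -$1,094.31
  Aug: +$509.77 → -$584.54
  Sep: +$509.77 − $435.00 → -$509.77
  Oct: +$509.77 → $0.00
Lowest trial balance = -$2,623.62 (Apr)
Initial deposit = cushion − low point = $1,019.54 − (-$2,623.62) = $3,643.16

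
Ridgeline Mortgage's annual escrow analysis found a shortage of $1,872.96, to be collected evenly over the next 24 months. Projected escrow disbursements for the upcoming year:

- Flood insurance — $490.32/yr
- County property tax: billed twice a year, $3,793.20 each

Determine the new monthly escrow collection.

Flood insurance = $490.32 annually
County property tax = $3,793.20 × 2 = $7,586.40 annually
Yearly total = $490.32 + $7,586.40 = $8,076.72
Per month = $8,076.72 ÷ 12 = $673.06
Shortage per month = $1,872.96 / 24 = $78.04
New monthly escrow = $673.06 + $78.04 = $751.10

$751.10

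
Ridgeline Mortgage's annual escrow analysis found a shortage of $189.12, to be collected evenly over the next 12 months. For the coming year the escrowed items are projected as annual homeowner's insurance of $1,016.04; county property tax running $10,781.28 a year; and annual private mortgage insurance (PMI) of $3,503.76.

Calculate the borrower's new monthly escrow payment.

$1,290.85

Homeowner's insurance — $1,016.04
County property tax — $10,781.28
Private mortgage insurance (PMI) — $3,503.76
Total per year = $15,301.08
Base monthly escrow = $15,301.08 ÷ 12 = $1,275.09
Shortage per month = $189.12 ÷ 12 = $15.76
New monthly escrow = $1,275.09 + $15.76 = $1,290.85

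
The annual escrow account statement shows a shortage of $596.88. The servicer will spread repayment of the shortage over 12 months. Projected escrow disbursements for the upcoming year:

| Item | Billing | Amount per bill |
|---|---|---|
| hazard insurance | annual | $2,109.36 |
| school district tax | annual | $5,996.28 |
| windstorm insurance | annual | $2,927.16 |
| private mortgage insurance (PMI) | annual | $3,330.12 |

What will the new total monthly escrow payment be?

$1,246.65

Hazard insurance = $2,109.36 annually
School district tax = $5,996.28 annually
Windstorm insurance = $2,927.16 annually
Private mortgage insurance (PMI) = $3,330.12 annually
Total annual escrow = $2,109.36 + $5,996.28 + $2,927.16 + $3,330.12 = $14,362.92
Monthly escrow = $14,362.92 / 12 = $1,196.91
Shortage spread = $596.88 / 12 = $49.74/mo
Adjusted monthly = $1,196.91 + $49.74 = $1,246.65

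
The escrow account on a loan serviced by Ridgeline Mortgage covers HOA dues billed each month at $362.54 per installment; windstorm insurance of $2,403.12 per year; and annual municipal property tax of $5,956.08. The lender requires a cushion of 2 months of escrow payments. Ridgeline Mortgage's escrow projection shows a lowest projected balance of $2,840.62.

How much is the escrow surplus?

HOA dues = $362.54 × 12 = $4,350.48 per year
Windstorm insurance = $2,403.12 per year
Municipal property tax = $5,956.08 per year
Yearly total = $4,350.48 + $2,403.12 + $5,956.08 = $12,709.68
Monthly = $12,709.68 ÷ 12 = $1,059.14
Required cushion = 2 × $1,059.14 = $2,118.28
Excess over cushion: $2,840.62 − $2,118.28 = $722.34

$722.34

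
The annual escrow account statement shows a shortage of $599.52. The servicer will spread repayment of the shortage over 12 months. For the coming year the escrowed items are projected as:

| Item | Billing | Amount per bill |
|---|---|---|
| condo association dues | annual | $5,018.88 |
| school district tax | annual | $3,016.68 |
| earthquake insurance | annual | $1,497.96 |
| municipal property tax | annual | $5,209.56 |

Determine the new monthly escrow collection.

Condo association dues — $5,018.88 annually
School district tax — $3,016.68 annually
Earthquake insurance — $1,497.96 annually
Municipal property tax — $5,209.56 annually
Total annual escrow = $5,018.88 + $3,016.68 + $1,497.96 + $5,209.56 = $14,743.08
Monthly = $14,743.08 ÷ 12 = $1,228.59
Shortage per month = $599.52 / 12 = $49.96
Adjusted monthly = $1,228.59 + $49.96 = $1,278.55

$1,278.55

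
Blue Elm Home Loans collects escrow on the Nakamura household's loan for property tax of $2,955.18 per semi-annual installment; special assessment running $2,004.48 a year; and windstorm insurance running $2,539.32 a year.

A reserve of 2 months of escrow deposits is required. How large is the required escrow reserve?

$1,742.36

Property tax = $2,955.18 × 2 = $5,910.36
Special assessment = $2,004.48
Windstorm insurance = $2,539.32
Annual escrow total = $5,910.36 + $2,004.48 + $2,539.32 = $10,454.16
Monthly escrow = $10,454.16 / 12 = $871.18
Required cushion = 2 × $871.18 = $1,742.36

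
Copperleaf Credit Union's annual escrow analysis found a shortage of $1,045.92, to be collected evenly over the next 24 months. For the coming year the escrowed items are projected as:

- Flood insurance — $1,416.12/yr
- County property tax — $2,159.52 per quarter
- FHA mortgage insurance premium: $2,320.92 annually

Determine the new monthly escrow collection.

$1,074.84

Flood insurance — $1,416.12/yr
County property tax — $2,159.52 × 4 = $8,638.08/yr
FHA mortgage insurance premium — $2,320.92/yr
Yearly total = $1,416.12 + $8,638.08 + $2,320.92 = $12,375.12
Per month = $12,375.12 ÷ 12 = $1,031.26
Shortage spread = $1,045.92 ÷ 24 = $43.58/mo
Adjusted monthly = $1,031.26 + $43.58 = $1,074.84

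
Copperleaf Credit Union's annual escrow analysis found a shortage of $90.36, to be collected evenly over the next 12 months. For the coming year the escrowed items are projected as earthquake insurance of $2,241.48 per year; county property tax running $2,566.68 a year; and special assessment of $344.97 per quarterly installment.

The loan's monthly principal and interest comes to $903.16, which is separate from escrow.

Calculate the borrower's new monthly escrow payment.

Earthquake insurance — $2,241.48 per year
County property tax — $2,566.68 per year
Special assessment — $344.97 × 4 = $1,379.88 per year
Combined annual = $2,241.48 + $2,566.68 + $1,379.88 = $6,188.04
Per month = $6,188.04 ÷ 12 = $515.67
Monthly shortage recovery: $90.36 ÷ 12 = $7.53
New monthly escrow = $515.67 + $7.53 = $523.20

$523.20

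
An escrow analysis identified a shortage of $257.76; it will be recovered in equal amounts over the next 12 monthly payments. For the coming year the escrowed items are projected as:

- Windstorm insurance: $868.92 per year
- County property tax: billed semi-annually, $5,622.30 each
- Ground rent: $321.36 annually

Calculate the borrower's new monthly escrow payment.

$1,057.72

Windstorm insurance — $868.92
County property tax — $5,622.30 × 2 = $11,244.60
Ground rent — $321.36
Total annual escrow = $868.92 + $11,244.60 + $321.36 = $12,434.88
Per month = $12,434.88 / 12 = $1,036.24
Shortage spread = $257.76 / 12 = $21.48/mo
New monthly escrow = $1,036.24 + $21.48 = $1,057.72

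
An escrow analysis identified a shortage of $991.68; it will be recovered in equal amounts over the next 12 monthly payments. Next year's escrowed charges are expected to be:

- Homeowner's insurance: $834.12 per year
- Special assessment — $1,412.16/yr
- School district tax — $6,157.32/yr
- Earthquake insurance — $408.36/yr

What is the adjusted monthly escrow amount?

Homeowner's insurance: $834.12 annually
Special assessment: $1,412.16 annually
School district tax: $6,157.32 annually
Earthquake insurance: $408.36 annually
Yearly total = $834.12 + $1,412.16 + $6,157.32 + $408.36 = $8,811.96
Monthly escrow = $8,811.96 ÷ 12 = $734.33
Monthly shortage recovery: $991.68 ÷ 12 = $82.64
New monthly escrow = $734.33 + $82.64 = $816.97

$816.97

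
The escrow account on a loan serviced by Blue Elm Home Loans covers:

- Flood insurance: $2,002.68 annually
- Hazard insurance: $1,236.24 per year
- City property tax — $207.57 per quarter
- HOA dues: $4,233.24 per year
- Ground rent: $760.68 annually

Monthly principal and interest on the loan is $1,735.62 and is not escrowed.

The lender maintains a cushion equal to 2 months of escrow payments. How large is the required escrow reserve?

$1,510.52

Flood insurance: $2,002.68
Hazard insurance: $1,236.24
City property tax: $207.57 × 4 = $830.28
HOA dues: $4,233.24
Ground rent: $760.68
Combined annual = $2,002.68 + $1,236.24 + $830.28 + $4,233.24 + $760.68 = $9,063.12
Per month = $9,063.12 ÷ 12 = $755.26
Cushion = 2 × $755.26 = $1,510.52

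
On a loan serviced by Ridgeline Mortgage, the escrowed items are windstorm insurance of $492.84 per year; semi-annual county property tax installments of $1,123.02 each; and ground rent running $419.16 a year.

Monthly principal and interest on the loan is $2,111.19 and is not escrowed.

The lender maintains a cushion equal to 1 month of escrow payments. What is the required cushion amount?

Windstorm insurance: $492.84 annually
County property tax: $1,123.02 × 2 = $2,246.04 annually
Ground rent: $419.16 annually
Total annual escrow = $492.84 + $2,246.04 + $419.16 = $3,158.04
Monthly escrow = $3,158.04 / 12 = $263.17
Cushion = 1 × $263.17 = $263.17

$263.17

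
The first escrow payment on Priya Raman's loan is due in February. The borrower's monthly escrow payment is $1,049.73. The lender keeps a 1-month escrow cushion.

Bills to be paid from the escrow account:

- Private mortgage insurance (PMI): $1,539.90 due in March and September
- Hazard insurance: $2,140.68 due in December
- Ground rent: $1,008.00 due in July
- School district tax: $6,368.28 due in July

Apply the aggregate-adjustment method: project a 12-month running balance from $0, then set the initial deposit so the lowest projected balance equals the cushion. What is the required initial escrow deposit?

$3,667.53

Cushion = 1 × $1,049.73 = $1,049.73
Trial balance (start $0, +$1,049.73 each month, − disbursements):
  Feb: +$1,049.73 → $1,049.73
  Mar: +$1,049.73 − $1,539.90 → $559.56
  Apr: +$1,049.73 → $1,609.29
  May: +$1,049.73 → $2,659.02
  Jun: +$1,049.73 → $3,708.75
  Jul: +$1,049.73 − $7,376.28 → -$2,617.80
  Aug: +$1,049.73 → -$1,568.07
  Sep: +$1,049.73 − $1,539.90 → -$2,058.24
  Oct: +$1,049.73 → -$1,008.51
  Nov: +$1,049.73 → $41.22
  Dec: +$1,049.73 − $2,140.68 → -$1,049.73
  Jan: +$1,049.73 → $0.00
Lowest trial balance = -$2,617.80 (Jul)
Initial deposit = cushion − low point = $1,049.73 − (-$2,617.80) = $3,667.53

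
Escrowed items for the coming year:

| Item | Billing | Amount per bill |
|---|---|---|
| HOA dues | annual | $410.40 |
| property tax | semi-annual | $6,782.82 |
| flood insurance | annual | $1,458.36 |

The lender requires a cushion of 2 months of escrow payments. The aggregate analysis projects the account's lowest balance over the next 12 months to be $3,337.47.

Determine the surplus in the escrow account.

HOA dues = $410.40/yr
Property tax = $6,782.82 × 2 = $13,565.64/yr
Flood insurance = $1,458.36/yr
Annual escrow total = $410.40 + $13,565.64 + $1,458.36 = $15,434.40
Per month = $15,434.40 ÷ 12 = $1,286.20
Required reserve = 2 × $1,286.20 = $2,572.40
Surplus = $3,337.47 − $2,572.40 = $765.07

$765.07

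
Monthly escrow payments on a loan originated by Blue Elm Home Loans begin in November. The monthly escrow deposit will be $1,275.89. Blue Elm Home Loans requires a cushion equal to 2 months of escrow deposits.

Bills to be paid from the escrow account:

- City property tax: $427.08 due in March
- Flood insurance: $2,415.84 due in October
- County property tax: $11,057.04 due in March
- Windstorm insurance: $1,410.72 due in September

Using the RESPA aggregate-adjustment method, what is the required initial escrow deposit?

Cushion = 2 × $1,275.89 = $2,551.78
Trial balance (start $0, +$1,275.89 each month, − disbursements):
  Nov: +$1,275.89 → $1,275.89
  Dec: +$1,275.89 → $2,551.78
  Jan: +$1,275.89 → $3,827.67
  Feb: +$1,275.89 → $5,103.56
  Mar: +$1,275.89 − $11,484.12 → -$5,104.67
  Apr: +$1,275.89 → -$3,828.78
  May: +$1,275.89 → -$2,552.89
  Jun: +$1,275.89 → -$1,277.00
  Jul: +$1,275.89 → -$1.11
  Aug: +$1,275.89 → $1,274.78
  Sep: +$1,275.89 − $1,410.72 → $1,139.95
  Oct: +$1,275.89 − $2,415.84 → $0.00
Lowest trial balance = -$5,104.67 (Mar)
Initial deposit = cushion − low point = $2,551.78 − (-$5,104.67) = $7,656.45

$7,656.45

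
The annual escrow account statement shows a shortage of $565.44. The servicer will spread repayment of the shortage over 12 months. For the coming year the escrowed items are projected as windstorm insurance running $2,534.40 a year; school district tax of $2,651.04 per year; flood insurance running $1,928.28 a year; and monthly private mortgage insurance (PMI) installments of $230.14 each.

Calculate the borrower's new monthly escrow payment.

Windstorm insurance: $2,534.40 per year
School district tax: $2,651.04 per year
Flood insurance: $1,928.28 per year
Private mortgage insurance (PMI): $230.14 × 12 = $2,761.68 per year
Yearly total = $9,875.40
Monthly = $9,875.40 / 12 = $822.95
Monthly shortage recovery: $565.44 / 12 = $47.12
New monthly escrow = $822.95 + $47.12 = $870.07

$870.07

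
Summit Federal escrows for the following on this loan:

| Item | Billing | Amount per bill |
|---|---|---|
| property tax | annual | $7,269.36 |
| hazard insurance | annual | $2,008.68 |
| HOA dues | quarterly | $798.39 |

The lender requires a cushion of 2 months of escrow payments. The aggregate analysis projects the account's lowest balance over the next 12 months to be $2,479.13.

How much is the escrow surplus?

Property tax — $7,269.36/yr
Hazard insurance — $2,008.68/yr
HOA dues — $798.39 × 4 = $3,193.56/yr
Total annual escrow = $7,269.36 + $2,008.68 + $3,193.56 = $12,471.60
Per month = $12,471.60 / 12 = $1,039.30
Required cushion = 2 × $1,039.30 = $2,078.60
Surplus = $2,479.13 − $2,078.60 = $400.53

$400.53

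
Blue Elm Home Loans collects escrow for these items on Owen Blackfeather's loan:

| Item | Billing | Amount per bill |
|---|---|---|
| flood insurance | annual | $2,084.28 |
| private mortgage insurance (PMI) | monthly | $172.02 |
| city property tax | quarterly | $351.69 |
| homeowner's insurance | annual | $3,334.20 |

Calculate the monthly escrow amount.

$740.79

Flood insurance: $2,084.28/yr
Private mortgage insurance (PMI): $172.02 × 12 = $2,064.24/yr
City property tax: $351.69 × 4 = $1,406.76/yr
Homeowner's insurance: $3,334.20/yr
Annual escrow total = $2,084.28 + $2,064.24 + $1,406.76 + $3,334.20 = $8,889.48
Per month = $8,889.48 / 12 = $740.79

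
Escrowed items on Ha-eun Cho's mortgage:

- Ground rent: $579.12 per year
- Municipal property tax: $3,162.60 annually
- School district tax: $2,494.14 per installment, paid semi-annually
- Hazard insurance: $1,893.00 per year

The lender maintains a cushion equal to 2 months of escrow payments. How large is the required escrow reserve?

$1,770.50

Ground rent = $579.12
Municipal property tax = $3,162.60
School district tax = $2,494.14 × 2 = $4,988.28
Hazard insurance = $1,893.00
Total annual escrow = $579.12 + $3,162.60 + $4,988.28 + $1,893.00 = $10,623.00
Monthly escrow = $10,623.00 ÷ 12 = $885.25
Reserve = 2 × $885.25 = $1,770.50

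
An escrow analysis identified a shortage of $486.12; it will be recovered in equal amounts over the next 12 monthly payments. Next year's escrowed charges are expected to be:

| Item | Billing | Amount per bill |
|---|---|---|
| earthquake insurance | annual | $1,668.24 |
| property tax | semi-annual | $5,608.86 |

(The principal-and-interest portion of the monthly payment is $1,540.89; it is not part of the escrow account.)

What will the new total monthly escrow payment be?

$1,114.34

Earthquake insurance — $1,668.24 annually
Property tax — $5,608.86 × 2 = $11,217.72 annually
Total annual escrow = $1,668.24 + $11,217.72 = $12,885.96
Base monthly escrow = $12,885.96 ÷ 12 = $1,073.83
Monthly shortage recovery: $486.12 / 12 = $40.51
New monthly escrow = $1,073.83 + $40.51 = $1,114.34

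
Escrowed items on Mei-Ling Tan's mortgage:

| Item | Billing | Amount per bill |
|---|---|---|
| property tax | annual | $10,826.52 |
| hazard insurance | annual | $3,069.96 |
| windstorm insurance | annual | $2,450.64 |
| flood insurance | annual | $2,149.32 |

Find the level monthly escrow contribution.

Property tax: $10,826.52/yr
Hazard insurance: $3,069.96/yr
Windstorm insurance: $2,450.64/yr
Flood insurance: $2,149.32/yr
Yearly total = $18,496.44
Base monthly escrow = $18,496.44 ÷ 12 = $1,541.37

$1,541.37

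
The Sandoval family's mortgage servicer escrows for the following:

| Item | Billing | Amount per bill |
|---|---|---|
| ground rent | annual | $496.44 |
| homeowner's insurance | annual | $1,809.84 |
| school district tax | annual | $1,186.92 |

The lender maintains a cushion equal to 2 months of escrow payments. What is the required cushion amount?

$582.20

Ground rent: $496.44 per year
Homeowner's insurance: $1,809.84 per year
School district tax: $1,186.92 per year
Total annual escrow = $3,493.20
Monthly escrow = $3,493.20 / 12 = $291.10
Required cushion = 2 × $291.10 = $582.20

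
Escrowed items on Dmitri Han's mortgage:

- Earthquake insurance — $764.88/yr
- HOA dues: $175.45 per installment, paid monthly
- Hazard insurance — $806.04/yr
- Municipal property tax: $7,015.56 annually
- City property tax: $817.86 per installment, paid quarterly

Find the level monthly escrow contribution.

$1,163.61

Earthquake insurance — $764.88/yr
HOA dues — $175.45 × 12 = $2,105.40/yr
Hazard insurance — $806.04/yr
Municipal property tax — $7,015.56/yr
City property tax — $817.86 × 4 = $3,271.44/yr
Combined annual = $764.88 + $2,105.40 + $806.04 + $7,015.56 + $3,271.44 = $13,963.32
Monthly = $13,963.32 ÷ 12 = $1,163.61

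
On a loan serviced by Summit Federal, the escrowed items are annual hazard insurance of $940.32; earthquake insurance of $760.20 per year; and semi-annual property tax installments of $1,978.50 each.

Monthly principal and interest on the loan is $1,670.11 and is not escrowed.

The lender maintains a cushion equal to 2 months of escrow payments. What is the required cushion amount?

Hazard insurance: $940.32 per year
Earthquake insurance: $760.20 per year
Property tax: $1,978.50 × 2 = $3,957.00 per year
Annual escrow total = $940.32 + $760.20 + $3,957.00 = $5,657.52
Monthly escrow = $5,657.52 / 12 = $471.46
Cushion = 2 × $471.46 = $942.92

$942.92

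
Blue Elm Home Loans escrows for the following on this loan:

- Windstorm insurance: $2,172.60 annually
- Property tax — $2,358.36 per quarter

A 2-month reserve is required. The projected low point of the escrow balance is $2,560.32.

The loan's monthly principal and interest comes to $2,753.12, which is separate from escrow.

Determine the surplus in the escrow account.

Windstorm insurance = $2,172.60 per year
Property tax = $2,358.36 × 4 = $9,433.44 per year
Total per year = $11,606.04
Per month = $11,606.04 / 12 = $967.17
Required reserve = 2 × $967.17 = $1,934.34
Surplus = $2,560.32 − $1,934.34 = $625.98

$625.98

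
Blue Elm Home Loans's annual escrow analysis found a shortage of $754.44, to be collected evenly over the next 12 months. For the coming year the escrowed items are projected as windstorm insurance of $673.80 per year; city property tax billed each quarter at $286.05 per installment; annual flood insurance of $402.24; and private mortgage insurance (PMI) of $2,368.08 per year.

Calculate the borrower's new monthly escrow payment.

$445.23

Windstorm insurance — $673.80 annually
City property tax — $286.05 × 4 = $1,144.20 annually
Flood insurance — $402.24 annually
Private mortgage insurance (PMI) — $2,368.08 annually
Annual escrow total = $673.80 + $1,144.20 + $402.24 + $2,368.08 = $4,588.32
Base monthly escrow = $4,588.32 / 12 = $382.36
Shortage spread = $754.44 ÷ 12 = $62.87/mo
Adjusted monthly = $382.36 + $62.87 = $445.23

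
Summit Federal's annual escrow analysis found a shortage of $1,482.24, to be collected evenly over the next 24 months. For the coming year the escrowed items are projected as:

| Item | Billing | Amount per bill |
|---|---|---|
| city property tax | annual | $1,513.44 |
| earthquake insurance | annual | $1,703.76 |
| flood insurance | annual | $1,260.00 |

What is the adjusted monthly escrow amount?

$434.86

City property tax: $1,513.44 annually
Earthquake insurance: $1,703.76 annually
Flood insurance: $1,260.00 annually
Annual escrow total = $1,513.44 + $1,703.76 + $1,260.00 = $4,477.20
Base monthly escrow = $4,477.20 / 12 = $373.10
Shortage per month = $1,482.24 ÷ 24 = $61.76
Adjusted monthly = $373.10 + $61.76 = $434.86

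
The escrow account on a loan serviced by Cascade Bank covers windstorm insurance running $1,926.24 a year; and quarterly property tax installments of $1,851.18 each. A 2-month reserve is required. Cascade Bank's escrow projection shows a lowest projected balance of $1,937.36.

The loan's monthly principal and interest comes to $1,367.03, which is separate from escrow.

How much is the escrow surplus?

Windstorm insurance = $1,926.24 per year
Property tax = $1,851.18 × 4 = $7,404.72 per year
Total per year = $9,330.96
Base monthly escrow = $9,330.96 / 12 = $777.58
Required reserve = 2 × $777.58 = $1,555.16
Excess over cushion: $1,937.36 − $1,555.16 = $382.20

$382.20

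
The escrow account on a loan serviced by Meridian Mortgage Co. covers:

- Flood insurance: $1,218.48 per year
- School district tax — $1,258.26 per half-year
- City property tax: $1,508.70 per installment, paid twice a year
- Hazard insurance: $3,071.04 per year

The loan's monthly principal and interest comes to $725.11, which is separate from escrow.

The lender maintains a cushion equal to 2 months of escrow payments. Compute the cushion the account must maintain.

Flood insurance = $1,218.48
School district tax = $1,258.26 × 2 = $2,516.52
City property tax = $1,508.70 × 2 = $3,017.40
Hazard insurance = $3,071.04
Combined annual = $1,218.48 + $2,516.52 + $3,017.40 + $3,071.04 = $9,823.44
Monthly = $9,823.44 ÷ 12 = $818.62
Cushion = 2 × $818.62 = $1,637.24

$1,637.24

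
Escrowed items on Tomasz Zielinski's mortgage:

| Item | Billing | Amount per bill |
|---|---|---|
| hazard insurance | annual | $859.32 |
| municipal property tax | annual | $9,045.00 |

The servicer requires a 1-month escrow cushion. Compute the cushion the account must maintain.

Hazard insurance — $859.32
Municipal property tax — $9,045.00
Yearly total = $859.32 + $9,045.00 = $9,904.32
Per month = $9,904.32 / 12 = $825.36
Required cushion = 1 × $825.36 = $825.36

$825.36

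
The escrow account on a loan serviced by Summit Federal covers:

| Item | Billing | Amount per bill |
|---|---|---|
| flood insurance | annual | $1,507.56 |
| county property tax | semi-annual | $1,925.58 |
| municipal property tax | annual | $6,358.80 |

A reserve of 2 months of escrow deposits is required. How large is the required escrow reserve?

Flood insurance = $1,507.56 annually
County property tax = $1,925.58 × 2 = $3,851.16 annually
Municipal property tax = $6,358.80 annually
Annual escrow total = $1,507.56 + $3,851.16 + $6,358.80 = $11,717.52
Per month = $11,717.52 / 12 = $976.46
Reserve = 2 × $976.46 = $1,952.92

$1,952.92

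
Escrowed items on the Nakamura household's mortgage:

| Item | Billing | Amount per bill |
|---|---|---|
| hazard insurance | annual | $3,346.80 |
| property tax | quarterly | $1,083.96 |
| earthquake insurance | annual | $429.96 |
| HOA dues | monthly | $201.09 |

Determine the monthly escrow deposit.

Hazard insurance — $3,346.80/yr
Property tax — $1,083.96 × 4 = $4,335.84/yr
Earthquake insurance — $429.96/yr
HOA dues — $201.09 × 12 = $2,413.08/yr
Yearly total = $10,525.68
Monthly = $10,525.68 ÷ 12 = $877.14

$877.14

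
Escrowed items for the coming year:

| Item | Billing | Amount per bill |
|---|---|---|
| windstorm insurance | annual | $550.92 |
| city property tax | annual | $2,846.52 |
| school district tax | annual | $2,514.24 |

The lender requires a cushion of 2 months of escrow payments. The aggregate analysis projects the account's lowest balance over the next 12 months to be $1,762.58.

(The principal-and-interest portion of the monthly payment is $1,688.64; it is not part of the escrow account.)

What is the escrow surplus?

Windstorm insurance — $550.92/yr
City property tax — $2,846.52/yr
School district tax — $2,514.24/yr
Combined annual = $5,911.68
Monthly escrow = $5,911.68 ÷ 12 = $492.64
Required reserve = 2 × $492.64 = $985.28
Excess over cushion: $1,762.58 − $985.28 = $777.30

$777.30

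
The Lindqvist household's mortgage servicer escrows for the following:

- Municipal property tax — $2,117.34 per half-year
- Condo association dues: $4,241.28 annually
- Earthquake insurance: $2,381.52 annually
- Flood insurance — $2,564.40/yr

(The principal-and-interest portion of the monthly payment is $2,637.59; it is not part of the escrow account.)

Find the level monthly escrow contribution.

Municipal property tax: $2,117.34 × 2 = $4,234.68/yr
Condo association dues: $4,241.28/yr
Earthquake insurance: $2,381.52/yr
Flood insurance: $2,564.40/yr
Total annual escrow = $4,234.68 + $4,241.28 + $2,381.52 + $2,564.40 = $13,421.88
Base monthly escrow = $13,421.88 ÷ 12 = $1,118.49

$1,118.49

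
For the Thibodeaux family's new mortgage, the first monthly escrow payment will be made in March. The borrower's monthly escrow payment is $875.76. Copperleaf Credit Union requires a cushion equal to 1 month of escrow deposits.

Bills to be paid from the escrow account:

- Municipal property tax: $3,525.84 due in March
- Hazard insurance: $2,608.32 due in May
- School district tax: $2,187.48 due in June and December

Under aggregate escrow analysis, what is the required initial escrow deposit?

Cushion = 1 × $875.76 = $875.76
Trial balance (start $0, +$875.76 each month, − disbursements):
  Mar: +$875.76 − $3,525.84 → -$2,650.08
  Apr: +$875.76 → -$1,774.32
  May: +$875.76 − $2,608.32 → -$3,506.88
  Jun: +$875.76 − $2,187.48 → -$4,818.60
  Jul: +$875.76 → -$3,942.84
  Aug: +$875.76 → -$3,067.08
  Sep: +$875.76 → -$2,191.32
  Oct: +$875.76 → -$1,315.56
  Nov: +$875.76 → -$439.80
  Dec: +$875.76 − $2,187.48 → -$1,751.52
  Jan: +$875.76 → -$875.76
  Feb: +$875.76 → $0.00
Lowest trial balance = -$4,818.60 (Jun)
Initial deposit = cushion − low point = $875.76 − (-$4,818.60) = $5,694.36

$5,694.36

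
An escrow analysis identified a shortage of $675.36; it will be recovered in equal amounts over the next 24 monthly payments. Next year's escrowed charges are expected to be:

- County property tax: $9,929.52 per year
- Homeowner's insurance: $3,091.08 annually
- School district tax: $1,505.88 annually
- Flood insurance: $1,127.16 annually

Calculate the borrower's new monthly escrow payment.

County property tax — $9,929.52/yr
Homeowner's insurance — $3,091.08/yr
School district tax — $1,505.88/yr
Flood insurance — $1,127.16/yr
Yearly total = $9,929.52 + $3,091.08 + $1,505.88 + $1,127.16 = $15,653.64
Per month = $15,653.64 ÷ 12 = $1,304.47
Monthly shortage recovery: $675.36 / 24 = $28.14
New monthly escrow = $1,304.47 + $28.14 = $1,332.61

$1,332.61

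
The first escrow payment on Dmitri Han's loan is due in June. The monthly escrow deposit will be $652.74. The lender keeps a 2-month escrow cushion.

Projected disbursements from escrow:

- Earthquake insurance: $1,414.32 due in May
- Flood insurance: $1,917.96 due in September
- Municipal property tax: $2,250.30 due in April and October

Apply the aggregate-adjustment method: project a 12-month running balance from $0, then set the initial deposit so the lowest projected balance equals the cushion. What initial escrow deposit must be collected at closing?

Cushion = 2 × $652.74 = $1,305.48
Trial balance (start $0, +$652.74 each month, − disbursements):
  Jun: +$652.74 → $652.74
  Jul: +$652.74 → $1,305.48
  Aug: +$652.74 → $1,958.22
  Sep: +$652.74 − $1,917.96 → $693.00
  Oct: +$652.74 − $2,250.30 → -$904.56
  Nov: +$652.74 → -$251.82
  Dec: +$652.74 → $400.92
  Jan: +$652.74 → $1,053.66
  Feb: +$652.74 → $1,706.40
  Mar: +$652.74 → $2,359.14
  Apr: +$652.74 − $2,250.30 → $761.58
  May: +$652.74 − $1,414.32 → $0.00
Lowest trial balance = -$904.56 (Oct)
Initial deposit = cushion − low point = $1,305.48 − (-$904.56) = $2,210.04

$2,210.04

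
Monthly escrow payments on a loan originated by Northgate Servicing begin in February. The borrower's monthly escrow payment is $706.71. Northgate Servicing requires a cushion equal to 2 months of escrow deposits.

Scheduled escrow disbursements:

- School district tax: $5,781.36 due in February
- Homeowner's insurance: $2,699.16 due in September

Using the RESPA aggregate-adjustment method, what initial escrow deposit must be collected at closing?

$6,488.07

Cushion = 2 × $706.71 = $1,413.42
Trial balance (start $0, +$706.71 each month, − disbursements):
  Feb: +$706.71 − $5,781.36 → -$5,074.65
  Mar: +$706.71 → -$4,367.94
  Apr: +$706.71 → -$3,661.23
  May: +$706.71 → -$2,954.52
  Jun: +$706.71 → -$2,247.81
  Jul: +$706.71 → -$1,541.10
  Aug: +$706.71 → -$834.39
  Sep: +$706.71 − $2,699.16 → -$2,826.84
  Oct: +$706.71 → -$2,120.13
  Nov: +$706.71 → -$1,413.42
  Dec: +$706.71 → -$706.71
  Jan: +$706.71 → $0.00
Lowest trial balance = -$5,074.65 (Feb)
Initial deposit = cushion − low point = $1,413.42 − (-$5,074.65) = $6,488.07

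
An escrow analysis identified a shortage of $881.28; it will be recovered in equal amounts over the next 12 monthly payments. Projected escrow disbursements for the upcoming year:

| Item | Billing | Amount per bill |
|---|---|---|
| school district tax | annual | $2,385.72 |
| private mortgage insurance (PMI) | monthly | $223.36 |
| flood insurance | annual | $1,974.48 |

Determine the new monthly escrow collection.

$660.15

School district tax = $2,385.72/yr
Private mortgage insurance (PMI) = $223.36 × 12 = $2,680.32/yr
Flood insurance = $1,974.48/yr
Yearly total = $2,385.72 + $2,680.32 + $1,974.48 = $7,040.52
Per month = $7,040.52 / 12 = $586.71
Shortage spread = $881.28 ÷ 12 = $73.44/mo
Adjusted monthly = $586.71 + $73.44 = $660.15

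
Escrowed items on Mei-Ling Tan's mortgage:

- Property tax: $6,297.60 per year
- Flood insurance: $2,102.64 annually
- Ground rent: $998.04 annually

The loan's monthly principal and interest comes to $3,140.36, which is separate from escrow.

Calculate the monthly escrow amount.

Property tax: $6,297.60 annually
Flood insurance: $2,102.64 annually
Ground rent: $998.04 annually
Annual escrow total = $6,297.60 + $2,102.64 + $998.04 = $9,398.28
Per month = $9,398.28 / 12 = $783.19

$783.19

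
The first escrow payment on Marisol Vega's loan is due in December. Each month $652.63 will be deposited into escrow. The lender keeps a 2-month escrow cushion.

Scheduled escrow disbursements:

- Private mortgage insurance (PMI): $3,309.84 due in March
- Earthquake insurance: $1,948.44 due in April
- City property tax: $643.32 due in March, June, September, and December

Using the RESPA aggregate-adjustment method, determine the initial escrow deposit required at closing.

$4,587.03

Cushion = 2 × $652.63 = $1,305.26
Trial balance (start $0, +$652.63 each month, − disbursements):
  Dec: +$652.63 − $643.32 → $9.31
  Jan: +$652.63 → $661.94
  Feb: +$652.63 → $1,314.57
  Mar: +$652.63 − $3,953.16 → -$1,985.96
  Apr: +$652.63 − $1,948.44 → -$3,281.77
  May: +$652.63 → -$2,629.14
  Jun: +$652.63 − $643.32 → -$2,619.83
  Jul: +$652.63 → -$1,967.20
  Aug: +$652.63 → -$1,314.57
  Sep: +$652.63 − $643.32 → -$1,305.26
  Oct: +$652.63 → -$652.63
  Nov: +$652.63 → $0.00
Lowest trial balance = -$3,281.77 (Apr)
Initial deposit = cushion − low point = $1,305.26 − (-$3,281.77) = $4,587.03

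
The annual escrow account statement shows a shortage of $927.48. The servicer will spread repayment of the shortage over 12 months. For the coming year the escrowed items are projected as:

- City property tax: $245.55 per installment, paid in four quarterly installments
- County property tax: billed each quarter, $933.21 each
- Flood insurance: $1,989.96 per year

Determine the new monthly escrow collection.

$636.04

City property tax: $245.55 × 4 = $982.20 per year
County property tax: $933.21 × 4 = $3,732.84 per year
Flood insurance: $1,989.96 per year
Combined annual = $982.20 + $3,732.84 + $1,989.96 = $6,705.00
Monthly escrow = $6,705.00 ÷ 12 = $558.75
Monthly shortage recovery: $927.48 / 12 = $77.29
New monthly escrow = $558.75 + $77.29 = $636.04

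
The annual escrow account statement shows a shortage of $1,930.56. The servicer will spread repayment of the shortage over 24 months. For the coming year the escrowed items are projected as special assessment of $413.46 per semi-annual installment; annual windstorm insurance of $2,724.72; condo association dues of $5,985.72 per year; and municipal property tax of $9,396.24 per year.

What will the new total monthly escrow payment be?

$1,658.24

Special assessment — $413.46 × 2 = $826.92/yr
Windstorm insurance — $2,724.72/yr
Condo association dues — $5,985.72/yr
Municipal property tax — $9,396.24/yr
Total annual escrow = $18,933.60
Per month = $18,933.60 / 12 = $1,577.80
Shortage per month = $1,930.56 ÷ 24 = $80.44
New monthly escrow = $1,577.80 + $80.44 = $1,658.24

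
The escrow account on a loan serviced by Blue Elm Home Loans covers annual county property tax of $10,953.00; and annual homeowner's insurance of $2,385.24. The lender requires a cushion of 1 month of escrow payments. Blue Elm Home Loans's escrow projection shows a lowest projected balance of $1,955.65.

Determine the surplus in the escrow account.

$844.13

County property tax: $10,953.00 annually
Homeowner's insurance: $2,385.24 annually
Annual escrow total = $10,953.00 + $2,385.24 = $13,338.24
Monthly = $13,338.24 / 12 = $1,111.52
Required reserve = 1 × $1,111.52 = $1,111.52
Excess over cushion: $1,955.65 − $1,111.52 = $844.13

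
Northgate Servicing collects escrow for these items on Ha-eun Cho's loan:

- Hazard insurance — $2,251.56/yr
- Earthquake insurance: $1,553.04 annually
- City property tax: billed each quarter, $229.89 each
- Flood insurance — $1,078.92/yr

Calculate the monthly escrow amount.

Hazard insurance = $2,251.56/yr
Earthquake insurance = $1,553.04/yr
City property tax = $229.89 × 4 = $919.56/yr
Flood insurance = $1,078.92/yr
Total annual escrow = $2,251.56 + $1,553.04 + $919.56 + $1,078.92 = $5,803.08
Monthly = $5,803.08 ÷ 12 = $483.59

$483.59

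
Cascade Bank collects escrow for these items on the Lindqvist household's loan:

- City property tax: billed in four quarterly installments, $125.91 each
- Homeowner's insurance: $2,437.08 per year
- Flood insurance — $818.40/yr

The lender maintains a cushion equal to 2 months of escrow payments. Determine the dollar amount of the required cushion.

City property tax — $125.91 × 4 = $503.64
Homeowner's insurance — $2,437.08
Flood insurance — $818.40
Total per year = $3,759.12
Monthly = $3,759.12 / 12 = $313.26
Required cushion = 2 × $313.26 = $626.52

$626.52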